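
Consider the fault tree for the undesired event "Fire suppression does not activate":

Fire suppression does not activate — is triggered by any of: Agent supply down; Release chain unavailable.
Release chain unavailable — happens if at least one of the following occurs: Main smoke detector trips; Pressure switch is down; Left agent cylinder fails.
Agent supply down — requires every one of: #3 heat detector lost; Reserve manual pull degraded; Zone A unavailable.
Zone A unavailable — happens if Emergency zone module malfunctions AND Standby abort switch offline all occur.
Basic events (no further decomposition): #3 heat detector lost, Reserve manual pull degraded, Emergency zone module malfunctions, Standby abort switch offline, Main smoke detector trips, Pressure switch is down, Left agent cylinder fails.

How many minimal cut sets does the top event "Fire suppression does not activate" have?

Zone A unavailable [AND]: one cut set from each child combined → 1 × 1 = 1 cut set(s).
Agent supply down [AND]: one cut set from each child combined → 1 × 1 × 1 = 1 cut set(s).
Release chain unavailable [OR]: union of children's cut sets → 3 cut set(s).
Fire suppression does not activate [OR]: union of children's cut sets → 4 cut set(s).
Minimal cut sets: {#3 heat detector lost, Emergency zone module malfunctions, Reserve manual pull degraded, Standby abort switch offline}; {Main smoke detector trips}; {Pressure switch is down}; {Left agent cylinder fails}.

4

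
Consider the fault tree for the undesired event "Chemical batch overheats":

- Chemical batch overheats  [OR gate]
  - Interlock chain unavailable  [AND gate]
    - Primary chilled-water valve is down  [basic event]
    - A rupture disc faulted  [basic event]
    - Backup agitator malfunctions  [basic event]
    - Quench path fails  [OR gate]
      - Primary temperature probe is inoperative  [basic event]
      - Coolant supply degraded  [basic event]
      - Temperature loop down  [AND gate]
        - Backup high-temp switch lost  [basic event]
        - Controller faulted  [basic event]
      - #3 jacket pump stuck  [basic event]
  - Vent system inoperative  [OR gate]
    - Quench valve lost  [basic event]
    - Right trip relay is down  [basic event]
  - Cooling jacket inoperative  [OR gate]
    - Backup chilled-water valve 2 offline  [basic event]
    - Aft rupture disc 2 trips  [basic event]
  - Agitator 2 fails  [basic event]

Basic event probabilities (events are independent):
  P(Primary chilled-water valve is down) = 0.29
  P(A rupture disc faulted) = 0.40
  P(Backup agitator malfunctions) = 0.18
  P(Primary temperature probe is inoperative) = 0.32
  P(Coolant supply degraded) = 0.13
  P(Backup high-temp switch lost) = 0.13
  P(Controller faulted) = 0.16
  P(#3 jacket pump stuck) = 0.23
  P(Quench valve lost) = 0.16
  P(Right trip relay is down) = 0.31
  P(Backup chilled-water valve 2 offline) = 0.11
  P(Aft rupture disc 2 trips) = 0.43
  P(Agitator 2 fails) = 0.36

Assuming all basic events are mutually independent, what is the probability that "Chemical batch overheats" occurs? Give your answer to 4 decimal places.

P(Temperature loop down) [AND] = 0.13 × 0.16 = 0.020800
P(Quench path fails) [OR] = 1 − (1−0.32) × (1−0.13) × (1−0.020800) × (1−0.23) = 0.553943
P(Interlock chain unavailable) [AND] = 0.29 × 0.40 × 0.18 × 0.553943 = 0.011566
P(Vent system inoperative) [OR] = 1 − (1−0.16) × (1−0.31) = 0.420400
P(Cooling jacket inoperative) [OR] = 1 − (1−0.11) × (1−0.43) = 0.492700
P(Chemical batch overheats) [OR] = 1 − (1−0.011566) × (1−0.420400) × (1−0.492700) × (1−0.36) = 0.813997
Rounded to 4 decimal places: P(Chemical batch overheats) ≈ 0.8140.

0.8140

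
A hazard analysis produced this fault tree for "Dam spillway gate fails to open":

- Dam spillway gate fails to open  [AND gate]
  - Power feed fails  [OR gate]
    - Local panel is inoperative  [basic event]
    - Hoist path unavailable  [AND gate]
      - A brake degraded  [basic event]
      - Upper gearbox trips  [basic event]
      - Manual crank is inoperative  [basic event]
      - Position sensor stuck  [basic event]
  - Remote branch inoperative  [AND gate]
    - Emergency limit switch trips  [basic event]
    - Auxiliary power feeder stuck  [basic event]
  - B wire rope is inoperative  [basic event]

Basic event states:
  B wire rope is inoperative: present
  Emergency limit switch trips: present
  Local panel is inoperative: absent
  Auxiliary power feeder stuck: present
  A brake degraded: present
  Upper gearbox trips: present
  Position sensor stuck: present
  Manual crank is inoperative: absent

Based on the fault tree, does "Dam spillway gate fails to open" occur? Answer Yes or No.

No

Hoist path unavailable [AND]: A brake degraded=occurs, Upper gearbox trips=occurs, Manual crank is inoperative=not, Position sensor stuck=occurs → not all inputs occur → does not occur.
Power feed fails [OR]: Local panel is inoperative=not, Hoist path unavailable=not → no input occurs → does not occur.
Remote branch inoperative [AND]: Emergency limit switch trips=occurs, Auxiliary power feeder stuck=occurs → all inputs occur → occurs.
Dam spillway gate fails to open [AND]: Power feed fails=not, Remote branch inoperative=occurs, B wire rope is inoperative=occurs → not all inputs occur → does not occur.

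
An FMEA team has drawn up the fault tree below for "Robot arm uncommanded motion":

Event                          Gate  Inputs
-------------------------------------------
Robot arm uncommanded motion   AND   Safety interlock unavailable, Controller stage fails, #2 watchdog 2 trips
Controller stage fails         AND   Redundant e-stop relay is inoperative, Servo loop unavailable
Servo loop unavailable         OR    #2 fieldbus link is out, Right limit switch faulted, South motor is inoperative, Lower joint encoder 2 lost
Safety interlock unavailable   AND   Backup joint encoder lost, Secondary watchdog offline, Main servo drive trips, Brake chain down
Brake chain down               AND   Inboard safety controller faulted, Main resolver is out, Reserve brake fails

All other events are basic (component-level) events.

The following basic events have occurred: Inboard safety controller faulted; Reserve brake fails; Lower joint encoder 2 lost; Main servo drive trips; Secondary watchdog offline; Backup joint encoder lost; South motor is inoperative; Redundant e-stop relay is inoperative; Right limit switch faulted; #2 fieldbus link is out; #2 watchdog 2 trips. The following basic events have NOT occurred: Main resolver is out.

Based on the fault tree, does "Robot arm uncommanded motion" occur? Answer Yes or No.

No

Brake chain down [AND]: Inboard safety controller faulted=occurs, Main resolver is out=not, Reserve brake fails=occurs → not all inputs occur → does not occur.
Safety interlock unavailable [AND]: Backup joint encoder lost=occurs, Secondary watchdog offline=occurs, Main servo drive trips=occurs, Brake chain down=not → not all inputs occur → does not occur.
Servo loop unavailable [OR]: #2 fieldbus link is out=occurs, Right limit switch faulted=occurs, South motor is inoperative=occurs, Lower joint encoder 2 lost=occurs → at least one input occurs → occurs.
Controller stage fails [AND]: Redundant e-stop relay is inoperative=occurs, Servo loop unavailable=occurs → all inputs occur → occurs.
Robot arm uncommanded motion [AND]: Safety interlock unavailable=not, Controller stage fails=occurs, #2 watchdog 2 trips=occurs → not all inputs occur → does not occur.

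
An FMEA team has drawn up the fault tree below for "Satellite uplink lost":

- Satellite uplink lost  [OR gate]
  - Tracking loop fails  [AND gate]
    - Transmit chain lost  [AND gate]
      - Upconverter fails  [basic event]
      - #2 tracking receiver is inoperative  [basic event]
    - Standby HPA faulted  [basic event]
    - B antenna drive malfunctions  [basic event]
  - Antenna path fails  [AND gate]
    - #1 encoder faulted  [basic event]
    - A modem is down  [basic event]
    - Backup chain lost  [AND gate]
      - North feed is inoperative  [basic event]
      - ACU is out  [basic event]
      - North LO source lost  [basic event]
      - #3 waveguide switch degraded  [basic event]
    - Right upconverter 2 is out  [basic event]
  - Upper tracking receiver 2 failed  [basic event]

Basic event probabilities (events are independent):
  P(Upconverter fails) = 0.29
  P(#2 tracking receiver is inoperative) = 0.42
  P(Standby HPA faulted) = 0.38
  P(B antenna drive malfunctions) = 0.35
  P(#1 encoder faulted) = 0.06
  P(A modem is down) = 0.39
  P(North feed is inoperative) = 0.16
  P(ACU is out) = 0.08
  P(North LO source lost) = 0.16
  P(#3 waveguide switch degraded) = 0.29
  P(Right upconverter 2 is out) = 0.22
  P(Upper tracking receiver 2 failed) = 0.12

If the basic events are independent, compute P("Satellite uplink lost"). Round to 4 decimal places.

P(Transmit chain lost) [AND] = 0.29 × 0.42 = 0.121800
P(Tracking loop fails) [AND] = 0.121800 × 0.38 × 0.35 = 0.016199
P(Backup chain lost) [AND] = 0.16 × 0.08 × 0.16 × 0.29 = 0.000594
P(Antenna path fails) [AND] = 0.06 × 0.39 × 0.000594 × 0.22 = 0.000003
P(Satellite uplink lost) [OR] = 1 − (1−0.016199) × (1−0.000003) × (1−0.12) = 0.134258
Rounded to 4 decimal places: P(Satellite uplink lost) ≈ 0.1343.

0.1343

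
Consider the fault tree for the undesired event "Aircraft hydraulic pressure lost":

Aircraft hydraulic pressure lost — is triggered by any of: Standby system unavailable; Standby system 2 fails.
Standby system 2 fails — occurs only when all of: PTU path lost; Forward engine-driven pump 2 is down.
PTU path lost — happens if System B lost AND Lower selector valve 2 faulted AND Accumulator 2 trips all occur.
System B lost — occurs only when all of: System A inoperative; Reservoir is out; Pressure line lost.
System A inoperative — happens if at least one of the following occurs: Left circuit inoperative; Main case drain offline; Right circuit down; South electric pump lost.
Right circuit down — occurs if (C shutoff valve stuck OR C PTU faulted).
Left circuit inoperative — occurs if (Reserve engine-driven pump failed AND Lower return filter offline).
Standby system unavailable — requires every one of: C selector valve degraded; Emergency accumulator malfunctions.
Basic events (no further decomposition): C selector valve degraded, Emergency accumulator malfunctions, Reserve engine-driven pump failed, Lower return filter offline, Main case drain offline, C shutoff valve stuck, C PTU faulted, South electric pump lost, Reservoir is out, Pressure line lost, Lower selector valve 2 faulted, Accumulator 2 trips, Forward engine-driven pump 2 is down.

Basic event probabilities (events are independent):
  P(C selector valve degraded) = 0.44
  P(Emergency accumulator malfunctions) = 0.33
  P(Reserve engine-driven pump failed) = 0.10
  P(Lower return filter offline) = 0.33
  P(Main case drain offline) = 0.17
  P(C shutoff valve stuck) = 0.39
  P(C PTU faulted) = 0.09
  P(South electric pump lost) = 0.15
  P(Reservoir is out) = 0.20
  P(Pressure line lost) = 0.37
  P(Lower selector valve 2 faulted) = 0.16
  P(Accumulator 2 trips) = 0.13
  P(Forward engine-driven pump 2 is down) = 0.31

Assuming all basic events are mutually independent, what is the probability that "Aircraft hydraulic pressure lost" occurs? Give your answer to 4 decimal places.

P(Standby system unavailable) [AND] = 0.44 × 0.33 = 0.145200
P(Left circuit inoperative) [AND] = 0.10 × 0.33 = 0.033000
P(Right circuit down) [OR] = 1 − (1−0.39) × (1−0.09) = 0.444900
P(System A inoperative) [OR] = 1 − (1−0.033000) × (1−0.17) × (1−0.444900) × (1−0.15) = 0.621301
P(System B lost) [AND] = 0.621301 × 0.20 × 0.37 = 0.045976
P(PTU path lost) [AND] = 0.045976 × 0.16 × 0.13 = 0.000956
P(Standby system 2 fails) [AND] = 0.000956 × 0.31 = 0.000296
P(Aircraft hydraulic pressure lost) [OR] = 1 − (1−0.145200) × (1−0.000296) = 0.145453
Rounded to 4 decimal places: P(Aircraft hydraulic pressure lost) ≈ 0.1455.

0.1455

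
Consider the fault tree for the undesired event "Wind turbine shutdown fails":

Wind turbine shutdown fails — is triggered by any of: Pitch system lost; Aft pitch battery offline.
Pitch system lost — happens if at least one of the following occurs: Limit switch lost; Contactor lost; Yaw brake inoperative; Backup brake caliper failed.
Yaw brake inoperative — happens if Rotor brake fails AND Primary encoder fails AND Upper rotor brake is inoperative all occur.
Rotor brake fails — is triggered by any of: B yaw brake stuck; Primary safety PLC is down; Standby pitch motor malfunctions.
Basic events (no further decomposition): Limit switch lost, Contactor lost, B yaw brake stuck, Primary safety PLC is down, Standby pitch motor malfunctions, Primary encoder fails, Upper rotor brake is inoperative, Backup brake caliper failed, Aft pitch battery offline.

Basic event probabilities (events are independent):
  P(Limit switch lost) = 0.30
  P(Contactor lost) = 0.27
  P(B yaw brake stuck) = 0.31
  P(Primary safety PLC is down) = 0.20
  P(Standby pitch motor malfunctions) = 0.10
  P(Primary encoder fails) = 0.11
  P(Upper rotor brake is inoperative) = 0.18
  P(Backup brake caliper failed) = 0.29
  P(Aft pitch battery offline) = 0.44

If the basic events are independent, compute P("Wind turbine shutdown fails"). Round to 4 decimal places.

P(Rotor brake fails) [OR] = 1 − (1−0.31) × (1−0.20) × (1−0.10) = 0.503200
P(Yaw brake inoperative) [AND] = 0.503200 × 0.11 × 0.18 = 0.009963
P(Pitch system lost) [OR] = 1 − (1−0.30) × (1−0.27) × (1−0.009963) × (1−0.29) = 0.640805
P(Wind turbine shutdown fails) [OR] = 1 − (1−0.640805) × (1−0.44) = 0.798851
Rounded to 4 decimal places: P(Wind turbine shutdown fails) ≈ 0.7989.

0.7989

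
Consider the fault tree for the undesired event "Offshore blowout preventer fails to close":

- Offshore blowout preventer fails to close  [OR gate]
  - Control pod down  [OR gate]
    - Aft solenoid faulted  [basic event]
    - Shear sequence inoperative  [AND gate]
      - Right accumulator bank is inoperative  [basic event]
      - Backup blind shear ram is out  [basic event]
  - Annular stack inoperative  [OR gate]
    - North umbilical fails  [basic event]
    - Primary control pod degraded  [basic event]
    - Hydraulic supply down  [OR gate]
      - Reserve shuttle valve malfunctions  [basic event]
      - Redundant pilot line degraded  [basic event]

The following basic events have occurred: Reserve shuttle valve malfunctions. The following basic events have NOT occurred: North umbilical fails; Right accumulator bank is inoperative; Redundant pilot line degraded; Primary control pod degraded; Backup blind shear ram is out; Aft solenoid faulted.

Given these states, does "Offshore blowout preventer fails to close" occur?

Yes

Shear sequence inoperative [AND]: Right accumulator bank is inoperative=not, Backup blind shear ram is out=not → not all inputs occur → does not occur.
Control pod down [OR]: Aft solenoid faulted=not, Shear sequence inoperative=not → no input occurs → does not occur.
Hydraulic supply down [OR]: Reserve shuttle valve malfunctions=occurs, Redundant pilot line degraded=not → at least one input occurs → occurs.
Annular stack inoperative [OR]: North umbilical fails=not, Primary control pod degraded=not, Hydraulic supply down=occurs → at least one input occurs → occurs.
Offshore blowout preventer fails to close [OR]: Control pod down=not, Annular stack inoperative=occurs → at least one input occurs → occurs.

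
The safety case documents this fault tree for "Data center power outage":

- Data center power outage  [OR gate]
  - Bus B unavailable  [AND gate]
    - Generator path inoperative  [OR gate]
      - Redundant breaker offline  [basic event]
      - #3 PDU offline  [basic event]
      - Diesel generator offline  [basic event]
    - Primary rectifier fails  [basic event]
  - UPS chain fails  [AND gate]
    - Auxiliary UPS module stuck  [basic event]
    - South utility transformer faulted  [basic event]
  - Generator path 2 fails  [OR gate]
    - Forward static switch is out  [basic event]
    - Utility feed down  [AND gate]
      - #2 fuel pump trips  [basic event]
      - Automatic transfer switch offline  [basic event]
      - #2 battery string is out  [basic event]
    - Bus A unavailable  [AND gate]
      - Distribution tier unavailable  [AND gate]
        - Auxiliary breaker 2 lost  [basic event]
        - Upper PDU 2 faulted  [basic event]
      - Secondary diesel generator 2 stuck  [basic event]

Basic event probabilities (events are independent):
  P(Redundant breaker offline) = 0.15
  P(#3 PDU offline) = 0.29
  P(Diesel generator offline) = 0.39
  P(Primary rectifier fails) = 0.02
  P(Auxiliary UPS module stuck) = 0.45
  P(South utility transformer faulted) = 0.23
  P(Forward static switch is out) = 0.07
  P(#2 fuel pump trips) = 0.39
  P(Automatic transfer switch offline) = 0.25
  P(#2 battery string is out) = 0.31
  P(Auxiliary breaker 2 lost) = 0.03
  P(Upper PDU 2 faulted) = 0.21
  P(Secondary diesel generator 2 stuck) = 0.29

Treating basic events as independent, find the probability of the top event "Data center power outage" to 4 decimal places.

P(Generator path inoperative) [OR] = 1 − (1−0.15) × (1−0.29) × (1−0.39) = 0.631865
P(Bus B unavailable) [AND] = 0.631865 × 0.02 = 0.012637
P(UPS chain fails) [AND] = 0.45 × 0.23 = 0.103500
P(Utility feed down) [AND] = 0.39 × 0.25 × 0.31 = 0.030225
P(Distribution tier unavailable) [AND] = 0.03 × 0.21 = 0.006300
P(Bus A unavailable) [AND] = 0.006300 × 0.29 = 0.001827
P(Generator path 2 fails) [OR] = 1 − (1−0.07) × (1−0.030225) × (1−0.001827) = 0.099757
P(Data center power outage) [OR] = 1 − (1−0.012637) × (1−0.103500) × (1−0.099757) = 0.203131
Rounded to 4 decimal places: P(Data center power outage) ≈ 0.2031.

0.2031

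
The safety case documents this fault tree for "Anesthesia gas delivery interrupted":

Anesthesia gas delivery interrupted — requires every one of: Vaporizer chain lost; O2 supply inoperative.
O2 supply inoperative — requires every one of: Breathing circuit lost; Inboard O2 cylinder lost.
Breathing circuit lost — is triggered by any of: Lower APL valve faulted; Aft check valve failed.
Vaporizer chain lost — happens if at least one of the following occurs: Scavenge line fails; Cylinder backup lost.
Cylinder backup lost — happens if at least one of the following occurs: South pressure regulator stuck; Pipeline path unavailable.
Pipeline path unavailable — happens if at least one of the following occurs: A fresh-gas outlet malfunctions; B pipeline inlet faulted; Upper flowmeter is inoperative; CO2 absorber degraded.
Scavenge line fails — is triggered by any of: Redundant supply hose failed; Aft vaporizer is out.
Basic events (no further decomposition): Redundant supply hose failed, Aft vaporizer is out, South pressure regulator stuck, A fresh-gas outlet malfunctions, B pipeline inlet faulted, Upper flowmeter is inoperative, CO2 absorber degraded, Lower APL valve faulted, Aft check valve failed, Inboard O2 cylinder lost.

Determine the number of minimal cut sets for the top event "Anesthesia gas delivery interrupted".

Scavenge line fails [OR]: union of children's cut sets → 2 cut set(s).
Pipeline path unavailable [OR]: union of children's cut sets → 4 cut set(s).
Cylinder backup lost [OR]: union of children's cut sets → 5 cut set(s).
Vaporizer chain lost [OR]: union of children's cut sets → 7 cut set(s).
Breathing circuit lost [OR]: union of children's cut sets → 2 cut set(s).
O2 supply inoperative [AND]: one cut set from each child combined → 2 × 1 = 2 cut set(s).
Anesthesia gas delivery interrupted [AND]: one cut set from each child combined → 7 × 2 = 14 cut set(s).

14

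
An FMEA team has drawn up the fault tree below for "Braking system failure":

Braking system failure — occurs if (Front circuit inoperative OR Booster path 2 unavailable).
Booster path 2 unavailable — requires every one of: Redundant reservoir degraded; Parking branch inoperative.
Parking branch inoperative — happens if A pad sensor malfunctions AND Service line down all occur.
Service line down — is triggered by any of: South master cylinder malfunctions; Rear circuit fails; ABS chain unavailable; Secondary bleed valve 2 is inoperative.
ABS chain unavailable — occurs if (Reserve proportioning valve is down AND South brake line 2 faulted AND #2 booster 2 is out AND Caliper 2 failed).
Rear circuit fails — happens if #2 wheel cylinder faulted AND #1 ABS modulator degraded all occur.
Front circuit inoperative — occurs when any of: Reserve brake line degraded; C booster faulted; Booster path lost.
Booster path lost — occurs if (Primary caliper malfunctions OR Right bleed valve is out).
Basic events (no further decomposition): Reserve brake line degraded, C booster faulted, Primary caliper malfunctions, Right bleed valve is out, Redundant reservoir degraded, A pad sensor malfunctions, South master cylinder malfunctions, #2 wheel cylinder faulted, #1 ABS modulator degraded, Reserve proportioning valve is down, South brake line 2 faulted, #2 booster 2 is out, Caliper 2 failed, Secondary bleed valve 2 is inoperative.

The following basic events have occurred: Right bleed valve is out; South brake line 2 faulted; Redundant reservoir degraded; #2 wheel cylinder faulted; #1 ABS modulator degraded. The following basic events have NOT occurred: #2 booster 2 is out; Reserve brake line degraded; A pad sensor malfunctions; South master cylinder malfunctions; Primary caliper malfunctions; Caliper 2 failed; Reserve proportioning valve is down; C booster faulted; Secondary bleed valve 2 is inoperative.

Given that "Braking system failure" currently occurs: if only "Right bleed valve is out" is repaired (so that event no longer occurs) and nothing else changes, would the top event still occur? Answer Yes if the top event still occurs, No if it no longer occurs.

No

Counterfactual: set "Right bleed valve is out" to not occurred.
Booster path lost [OR]: Primary caliper malfunctions=not, Right bleed valve is out=not → no input occurs → does not occur.
Front circuit inoperative [OR]: Reserve brake line degraded=not, C booster faulted=not, Booster path lost=not → no input occurs → does not occur.
Rear circuit fails [AND]: #2 wheel cylinder faulted=occurs, #1 ABS modulator degraded=occurs → all inputs occur → occurs.
ABS chain unavailable [AND]: Reserve proportioning valve is down=not, South brake line 2 faulted=occurs, #2 booster 2 is out=not, Caliper 2 failed=not → not all inputs occur → does not occur.
Service line down [OR]: South master cylinder malfunctions=not, Rear circuit fails=occurs, ABS chain unavailable=not, Secondary bleed valve 2 is inoperative=not → at least one input occurs → occurs.
Parking branch inoperative [AND]: A pad sensor malfunctions=not, Service line down=occurs → not all inputs occur → does not occur.
Booster path 2 unavailable [AND]: Redundant reservoir degraded=occurs, Parking branch inoperative=not → not all inputs occur → does not occur.
Braking system failure [OR]: Front circuit inoperative=not, Booster path 2 unavailable=not → no input occurs → does not occur.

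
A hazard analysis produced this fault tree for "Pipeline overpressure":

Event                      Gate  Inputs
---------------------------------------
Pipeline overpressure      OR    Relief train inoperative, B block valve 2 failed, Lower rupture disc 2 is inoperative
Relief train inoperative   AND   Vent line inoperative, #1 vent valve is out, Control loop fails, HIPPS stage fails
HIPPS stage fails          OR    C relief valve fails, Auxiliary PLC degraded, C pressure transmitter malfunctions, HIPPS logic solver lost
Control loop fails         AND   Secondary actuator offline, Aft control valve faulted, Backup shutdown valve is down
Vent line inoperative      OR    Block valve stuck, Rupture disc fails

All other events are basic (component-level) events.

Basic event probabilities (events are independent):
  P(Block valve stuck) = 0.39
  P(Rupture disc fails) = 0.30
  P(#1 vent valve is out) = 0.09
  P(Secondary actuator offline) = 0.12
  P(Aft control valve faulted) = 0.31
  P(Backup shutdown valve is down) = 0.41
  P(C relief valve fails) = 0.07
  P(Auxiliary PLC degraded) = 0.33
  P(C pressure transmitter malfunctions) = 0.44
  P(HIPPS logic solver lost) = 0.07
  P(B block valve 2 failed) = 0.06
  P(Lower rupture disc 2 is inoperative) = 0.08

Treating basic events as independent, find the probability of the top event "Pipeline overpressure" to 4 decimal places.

P(Vent line inoperative) [OR] = 1 − (1−0.39) × (1−0.30) = 0.573000
P(Control loop fails) [AND] = 0.12 × 0.31 × 0.41 = 0.015252
P(HIPPS stage fails) [OR] = 1 − (1−0.07) × (1−0.33) × (1−0.44) × (1−0.07) = 0.675490
P(Relief train inoperative) [AND] = 0.573000 × 0.09 × 0.015252 × 0.675490 = 0.000531
P(Pipeline overpressure) [OR] = 1 − (1−0.000531) × (1−0.06) × (1−0.08) = 0.135659
Rounded to 4 decimal places: P(Pipeline overpressure) ≈ 0.1357.

0.1357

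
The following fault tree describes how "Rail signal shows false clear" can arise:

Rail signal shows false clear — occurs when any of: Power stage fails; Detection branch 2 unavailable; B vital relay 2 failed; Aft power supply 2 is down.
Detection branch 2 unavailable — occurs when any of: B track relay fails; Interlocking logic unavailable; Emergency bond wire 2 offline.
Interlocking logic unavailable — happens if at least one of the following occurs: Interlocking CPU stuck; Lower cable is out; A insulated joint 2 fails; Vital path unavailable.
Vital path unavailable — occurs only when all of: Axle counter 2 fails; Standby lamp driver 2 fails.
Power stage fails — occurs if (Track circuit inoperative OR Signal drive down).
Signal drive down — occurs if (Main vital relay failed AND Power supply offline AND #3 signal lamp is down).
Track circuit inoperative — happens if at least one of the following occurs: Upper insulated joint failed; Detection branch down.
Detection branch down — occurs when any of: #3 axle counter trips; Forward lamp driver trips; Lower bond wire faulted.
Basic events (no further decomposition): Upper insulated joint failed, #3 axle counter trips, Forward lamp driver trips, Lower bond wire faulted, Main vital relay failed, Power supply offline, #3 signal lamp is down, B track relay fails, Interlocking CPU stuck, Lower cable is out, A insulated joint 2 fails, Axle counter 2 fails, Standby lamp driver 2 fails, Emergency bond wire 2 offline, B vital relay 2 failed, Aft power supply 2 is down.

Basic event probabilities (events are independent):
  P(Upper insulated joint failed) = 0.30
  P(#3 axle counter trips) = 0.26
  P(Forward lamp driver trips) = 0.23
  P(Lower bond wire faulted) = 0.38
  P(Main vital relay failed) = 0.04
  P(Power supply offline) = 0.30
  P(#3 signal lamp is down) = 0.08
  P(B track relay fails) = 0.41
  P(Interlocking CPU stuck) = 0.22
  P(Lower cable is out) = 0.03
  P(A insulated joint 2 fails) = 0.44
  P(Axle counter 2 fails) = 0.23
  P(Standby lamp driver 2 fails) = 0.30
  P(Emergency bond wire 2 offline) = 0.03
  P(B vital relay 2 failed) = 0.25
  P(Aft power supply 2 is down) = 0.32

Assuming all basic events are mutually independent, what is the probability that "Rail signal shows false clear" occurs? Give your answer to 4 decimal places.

0.9716

P(Detection branch down) [OR] = 1 − (1−0.26) × (1−0.23) × (1−0.38) = 0.646724
P(Track circuit inoperative) [OR] = 1 − (1−0.30) × (1−0.646724) = 0.752707
P(Signal drive down) [AND] = 0.04 × 0.30 × 0.08 = 0.000960
P(Power stage fails) [OR] = 1 − (1−0.752707) × (1−0.000960) = 0.752944
P(Vital path unavailable) [AND] = 0.23 × 0.30 = 0.069000
P(Interlocking logic unavailable) [OR] = 1 − (1−0.22) × (1−0.03) × (1−0.44) × (1−0.069000) = 0.605539
P(Detection branch 2 unavailable) [OR] = 1 − (1−0.41) × (1−0.605539) × (1−0.03) = 0.774250
P(Rail signal shows false clear) [OR] = 1 − (1−0.752944) × (1−0.774250) × (1−0.25) × (1−0.32) = 0.971556
Rounded to 4 decimal places: P(Rail signal shows false clear) ≈ 0.9716.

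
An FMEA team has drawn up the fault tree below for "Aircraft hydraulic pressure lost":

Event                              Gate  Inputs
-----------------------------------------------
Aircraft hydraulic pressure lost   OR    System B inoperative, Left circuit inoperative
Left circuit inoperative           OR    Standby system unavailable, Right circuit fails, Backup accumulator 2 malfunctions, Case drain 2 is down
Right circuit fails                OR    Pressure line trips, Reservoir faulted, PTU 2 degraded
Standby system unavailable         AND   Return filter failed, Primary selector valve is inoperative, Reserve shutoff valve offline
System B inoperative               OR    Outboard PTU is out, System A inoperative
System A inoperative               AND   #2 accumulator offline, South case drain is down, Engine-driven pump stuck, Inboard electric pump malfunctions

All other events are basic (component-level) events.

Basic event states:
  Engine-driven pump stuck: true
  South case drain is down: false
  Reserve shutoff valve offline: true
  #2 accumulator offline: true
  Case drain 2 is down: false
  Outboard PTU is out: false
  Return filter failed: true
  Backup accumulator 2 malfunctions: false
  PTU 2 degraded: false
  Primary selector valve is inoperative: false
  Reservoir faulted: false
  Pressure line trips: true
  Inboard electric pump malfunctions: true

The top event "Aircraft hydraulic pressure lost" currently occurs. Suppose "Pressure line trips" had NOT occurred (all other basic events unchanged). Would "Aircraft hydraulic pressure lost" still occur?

Counterfactual: set "Pressure line trips" to not occurred.
System A inoperative [AND]: #2 accumulator offline=occurs, South case drain is down=not, Engine-driven pump stuck=occurs, Inboard electric pump malfunctions=occurs → not all inputs occur → does not occur.
System B inoperative [OR]: Outboard PTU is out=not, System A inoperative=not → no input occurs → does not occur.
Standby system unavailable [AND]: Return filter failed=occurs, Primary selector valve is inoperative=not, Reserve shutoff valve offline=occurs → not all inputs occur → does not occur.
Right circuit fails [OR]: Pressure line trips=not, Reservoir faulted=not, PTU 2 degraded=not → no input occurs → does not occur.
Left circuit inoperative [OR]: Standby system unavailable=not, Right circuit fails=not, Backup accumulator 2 malfunctions=not, Case drain 2 is down=not → no input occurs → does not occur.
Aircraft hydraulic pressure lost [OR]: System B inoperative=not, Left circuit inoperative=not → no input occurs → does not occur.

No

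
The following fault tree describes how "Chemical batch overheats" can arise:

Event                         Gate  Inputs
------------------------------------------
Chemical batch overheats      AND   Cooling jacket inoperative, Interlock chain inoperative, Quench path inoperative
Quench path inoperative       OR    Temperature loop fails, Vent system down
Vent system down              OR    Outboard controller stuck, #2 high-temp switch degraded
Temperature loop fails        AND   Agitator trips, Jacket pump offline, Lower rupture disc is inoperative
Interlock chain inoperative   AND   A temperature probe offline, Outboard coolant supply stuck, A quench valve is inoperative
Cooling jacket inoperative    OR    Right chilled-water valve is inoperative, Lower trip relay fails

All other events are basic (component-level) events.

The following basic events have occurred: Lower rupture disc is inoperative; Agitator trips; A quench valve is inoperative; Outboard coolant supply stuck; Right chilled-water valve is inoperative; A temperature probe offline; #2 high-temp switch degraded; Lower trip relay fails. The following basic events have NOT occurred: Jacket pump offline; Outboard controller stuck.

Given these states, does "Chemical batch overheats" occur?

Yes

Cooling jacket inoperative [OR]: Right chilled-water valve is inoperative=occurs, Lower trip relay fails=occurs → at least one input occurs → occurs.
Interlock chain inoperative [AND]: A temperature probe offline=occurs, Outboard coolant supply stuck=occurs, A quench valve is inoperative=occurs → all inputs occur → occurs.
Temperature loop fails [AND]: Agitator trips=occurs, Jacket pump offline=not, Lower rupture disc is inoperative=occurs → not all inputs occur → does not occur.
Vent system down [OR]: Outboard controller stuck=not, #2 high-temp switch degraded=occurs → at least one input occurs → occurs.
Quench path inoperative [OR]: Temperature loop fails=not, Vent system down=occurs → at least one input occurs → occurs.
Chemical batch overheats [AND]: Cooling jacket inoperative=occurs, Interlock chain inoperative=occurs, Quench path inoperative=occurs → all inputs occur → occurs.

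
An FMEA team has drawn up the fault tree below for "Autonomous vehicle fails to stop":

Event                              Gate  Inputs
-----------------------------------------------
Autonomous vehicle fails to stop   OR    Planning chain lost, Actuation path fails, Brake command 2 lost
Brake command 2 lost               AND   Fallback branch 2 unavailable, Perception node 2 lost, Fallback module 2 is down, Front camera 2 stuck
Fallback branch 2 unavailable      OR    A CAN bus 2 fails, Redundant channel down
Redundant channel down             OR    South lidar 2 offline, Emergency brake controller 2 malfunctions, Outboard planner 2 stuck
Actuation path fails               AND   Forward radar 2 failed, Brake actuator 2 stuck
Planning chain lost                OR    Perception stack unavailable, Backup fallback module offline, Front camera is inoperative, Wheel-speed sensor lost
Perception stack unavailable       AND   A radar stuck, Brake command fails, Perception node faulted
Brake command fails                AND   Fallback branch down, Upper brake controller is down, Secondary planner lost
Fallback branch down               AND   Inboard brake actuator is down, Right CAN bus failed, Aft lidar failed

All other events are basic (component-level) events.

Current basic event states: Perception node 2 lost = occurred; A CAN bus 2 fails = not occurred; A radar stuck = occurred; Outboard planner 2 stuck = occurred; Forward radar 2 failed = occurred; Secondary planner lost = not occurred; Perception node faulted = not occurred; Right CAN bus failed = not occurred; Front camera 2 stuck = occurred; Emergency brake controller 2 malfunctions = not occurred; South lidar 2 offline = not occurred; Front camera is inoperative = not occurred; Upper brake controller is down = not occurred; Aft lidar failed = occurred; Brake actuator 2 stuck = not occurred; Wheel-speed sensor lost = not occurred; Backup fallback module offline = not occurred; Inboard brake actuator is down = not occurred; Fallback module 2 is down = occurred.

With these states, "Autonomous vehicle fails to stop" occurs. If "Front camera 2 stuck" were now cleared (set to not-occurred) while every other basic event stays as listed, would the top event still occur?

No

Counterfactual: set "Front camera 2 stuck" to not occurred.
Fallback branch down [AND]: Inboard brake actuator is down=not, Right CAN bus failed=not, Aft lidar failed=occurs → not all inputs occur → does not occur.
Brake command fails [AND]: Fallback branch down=not, Upper brake controller is down=not, Secondary planner lost=not → not all inputs occur → does not occur.
Perception stack unavailable [AND]: A radar stuck=occurs, Brake command fails=not, Perception node faulted=not → not all inputs occur → does not occur.
Planning chain lost [OR]: Perception stack unavailable=not, Backup fallback module offline=not, Front camera is inoperative=not, Wheel-speed sensor lost=not → no input occurs → does not occur.
Actuation path fails [AND]: Forward radar 2 failed=occurs, Brake actuator 2 stuck=not → not all inputs occur → does not occur.
Redundant channel down [OR]: South lidar 2 offline=not, Emergency brake controller 2 malfunctions=not, Outboard planner 2 stuck=occurs → at least one input occurs → occurs.
Fallback branch 2 unavailable [OR]: A CAN bus 2 fails=not, Redundant channel down=occurs → at least one input occurs → occurs.
Brake command 2 lost [AND]: Fallback branch 2 unavailable=occurs, Perception node 2 lost=occurs, Fallback module 2 is down=occurs, Front camera 2 stuck=not → not all inputs occur → does not occur.
Autonomous vehicle fails to stop [OR]: Planning chain lost=not, Actuation path fails=not, Brake command 2 lost=not → no input occurs → does not occur.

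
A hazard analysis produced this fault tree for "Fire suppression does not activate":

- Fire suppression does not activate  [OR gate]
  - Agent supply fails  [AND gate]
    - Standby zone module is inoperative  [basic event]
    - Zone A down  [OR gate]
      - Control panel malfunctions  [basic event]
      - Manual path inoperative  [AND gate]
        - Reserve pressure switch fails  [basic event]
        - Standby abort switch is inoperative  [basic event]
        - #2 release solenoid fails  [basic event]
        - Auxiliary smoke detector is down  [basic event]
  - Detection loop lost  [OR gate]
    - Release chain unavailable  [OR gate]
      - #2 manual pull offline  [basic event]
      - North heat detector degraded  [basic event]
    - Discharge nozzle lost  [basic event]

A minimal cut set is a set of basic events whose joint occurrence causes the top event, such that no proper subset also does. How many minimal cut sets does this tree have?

Manual path inoperative [AND]: one cut set from each child combined → 1 × 1 × 1 × 1 = 1 cut set(s).
Zone A down [OR]: union of children's cut sets → 2 cut set(s).
Agent supply fails [AND]: one cut set from each child combined → 1 × 2 = 2 cut set(s).
Release chain unavailable [OR]: union of children's cut sets → 2 cut set(s).
Detection loop lost [OR]: union of children's cut sets → 3 cut set(s).
Fire suppression does not activate [OR]: union of children's cut sets → 5 cut set(s).
Minimal cut sets: {Control panel malfunctions, Standby zone module is inoperative}; {#2 release solenoid fails, Auxiliary smoke detector is down, Reserve pressure switch fails, Standby abort switch is inoperative, Standby zone module is inoperative}; {#2 manual pull offline}; {North heat detector degraded}; {Discharge nozzle lost}.

5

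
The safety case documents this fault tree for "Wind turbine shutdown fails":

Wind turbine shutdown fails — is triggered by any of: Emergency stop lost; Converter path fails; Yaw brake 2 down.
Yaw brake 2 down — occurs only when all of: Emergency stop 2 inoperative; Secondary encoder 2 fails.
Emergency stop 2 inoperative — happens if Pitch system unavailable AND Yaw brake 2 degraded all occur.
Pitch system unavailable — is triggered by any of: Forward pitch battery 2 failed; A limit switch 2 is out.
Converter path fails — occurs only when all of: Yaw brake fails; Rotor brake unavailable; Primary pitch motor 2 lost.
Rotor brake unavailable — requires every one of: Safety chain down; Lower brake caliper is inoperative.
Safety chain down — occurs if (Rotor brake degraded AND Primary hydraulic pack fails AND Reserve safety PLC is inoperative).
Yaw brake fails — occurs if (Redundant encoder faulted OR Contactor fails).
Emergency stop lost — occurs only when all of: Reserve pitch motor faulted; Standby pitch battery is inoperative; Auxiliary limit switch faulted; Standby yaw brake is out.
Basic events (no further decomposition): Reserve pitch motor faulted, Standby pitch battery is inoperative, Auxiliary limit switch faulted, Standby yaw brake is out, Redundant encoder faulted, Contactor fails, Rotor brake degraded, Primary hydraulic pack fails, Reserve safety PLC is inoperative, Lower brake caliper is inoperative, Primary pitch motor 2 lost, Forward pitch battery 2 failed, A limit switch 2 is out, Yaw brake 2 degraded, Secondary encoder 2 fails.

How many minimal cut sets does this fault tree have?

Emergency stop lost [AND]: one cut set from each child combined → 1 × 1 × 1 × 1 = 1 cut set(s).
Yaw brake fails [OR]: union of children's cut sets → 2 cut set(s).
Safety chain down [AND]: one cut set from each child combined → 1 × 1 × 1 = 1 cut set(s).
Rotor brake unavailable [AND]: one cut set from each child combined → 1 × 1 = 1 cut set(s).
Converter path fails [AND]: one cut set from each child combined → 2 × 1 × 1 = 2 cut set(s).
Pitch system unavailable [OR]: union of children's cut sets → 2 cut set(s).
Emergency stop 2 inoperative [AND]: one cut set from each child combined → 2 × 1 = 2 cut set(s).
Yaw brake 2 down [AND]: one cut set from each child combined → 2 × 1 = 2 cut set(s).
Wind turbine shutdown fails [OR]: union of children's cut sets → 5 cut set(s).
Minimal cut sets: {Auxiliary limit switch faulted, Reserve pitch motor faulted, Standby pitch battery is inoperative, Standby yaw brake is out}; {Lower brake caliper is inoperative, Primary hydraulic pack fails, Primary pitch motor 2 lost, Redundant encoder faulted, Reserve safety PLC is inoperative, Rotor brake degraded}; {Contactor fails, Lower brake caliper is inoperative, Primary hydraulic pack fails, Primary pitch motor 2 lost, Reserve safety PLC is inoperative, Rotor brake degraded}; {Forward pitch battery 2 failed, Secondary encoder 2 fails, Yaw brake 2 degraded}; {A limit switch 2 is out, Secondary encoder 2 fails, Yaw brake 2 degraded}.

5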